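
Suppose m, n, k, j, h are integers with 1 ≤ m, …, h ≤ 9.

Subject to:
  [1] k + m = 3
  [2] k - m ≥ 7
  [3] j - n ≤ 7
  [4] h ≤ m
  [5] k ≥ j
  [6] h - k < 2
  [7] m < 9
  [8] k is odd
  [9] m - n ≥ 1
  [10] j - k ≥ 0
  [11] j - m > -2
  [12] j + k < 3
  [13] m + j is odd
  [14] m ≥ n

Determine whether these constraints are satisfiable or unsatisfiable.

Constraints 2, 3, 9, and 10 give n − j ≥ -7, j − k ≥ 0, k − m ≥ 7, m − n ≥ 1.
Adding all 4 inequalities: the left sides telescope to 0, and the right sides sum to (-7) + 0 + 7 + 1 = 1. So 0 ≥ 1, which is false.

Unsatisfiable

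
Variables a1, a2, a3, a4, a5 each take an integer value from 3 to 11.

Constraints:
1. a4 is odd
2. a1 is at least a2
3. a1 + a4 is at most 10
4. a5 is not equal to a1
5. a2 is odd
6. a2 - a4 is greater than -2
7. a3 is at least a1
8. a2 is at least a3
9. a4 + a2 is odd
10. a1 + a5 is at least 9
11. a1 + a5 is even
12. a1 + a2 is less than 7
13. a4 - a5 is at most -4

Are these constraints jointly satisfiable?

Constraint 1 makes a4 odd and constraint 5 makes a2 odd, so a4 + a2 must be even. Constraint 9 says a4 + a2 is odd — contradiction.

Unsatisfiable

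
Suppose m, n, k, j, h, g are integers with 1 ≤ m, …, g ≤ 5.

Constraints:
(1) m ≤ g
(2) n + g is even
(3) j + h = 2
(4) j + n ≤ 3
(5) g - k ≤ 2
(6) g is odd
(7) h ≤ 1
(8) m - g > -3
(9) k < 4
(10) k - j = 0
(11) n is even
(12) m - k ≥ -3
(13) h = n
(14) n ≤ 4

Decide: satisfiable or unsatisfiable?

Unsatisfiable

Constraint 11 makes n even and constraint 6 makes g odd, so n + g must be odd. Constraint 2 says n + g is even — contradiction.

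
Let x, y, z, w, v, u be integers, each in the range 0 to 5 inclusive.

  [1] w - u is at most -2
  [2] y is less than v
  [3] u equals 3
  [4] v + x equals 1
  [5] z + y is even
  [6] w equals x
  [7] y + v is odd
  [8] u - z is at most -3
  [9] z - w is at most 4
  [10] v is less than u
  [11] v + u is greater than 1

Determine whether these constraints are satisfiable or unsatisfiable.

Unsatisfiable

Constraints 1, 8, and 9 give z − u ≥ 3, u − w ≥ 2, w − z ≥ -4.
Adding all 3 inequalities: the left sides telescope to 0, and the right sides sum to 3 + 2 + (-4) = 1. So 0 ≥ 1, which is false.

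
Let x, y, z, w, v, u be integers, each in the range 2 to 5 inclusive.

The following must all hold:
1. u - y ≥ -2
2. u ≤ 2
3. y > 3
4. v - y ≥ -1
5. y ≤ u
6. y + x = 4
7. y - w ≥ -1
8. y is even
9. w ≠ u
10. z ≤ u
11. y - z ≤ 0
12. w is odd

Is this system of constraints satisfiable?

From constraint 3: y ≥ 4. From constraints 2 and 5: y ≤ u and u ≤ 2, so y ≤ 2. But 2 < 4, so no value of y works.

Unsatisfiable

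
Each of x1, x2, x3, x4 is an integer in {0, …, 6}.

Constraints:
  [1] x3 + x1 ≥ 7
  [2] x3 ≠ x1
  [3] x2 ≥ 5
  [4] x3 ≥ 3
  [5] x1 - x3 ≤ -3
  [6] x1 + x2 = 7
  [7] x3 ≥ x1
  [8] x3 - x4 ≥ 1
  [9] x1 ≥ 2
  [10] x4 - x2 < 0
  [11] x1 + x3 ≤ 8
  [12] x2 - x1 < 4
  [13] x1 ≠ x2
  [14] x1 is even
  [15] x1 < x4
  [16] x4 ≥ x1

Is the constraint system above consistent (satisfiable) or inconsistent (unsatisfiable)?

Satisfiable

Take x1 = 2, x2 = 5, x3 = 6, x4 = 3. Then constraint 1: x3 + x1 = 8; constraint 5: x1 - x3 = -4, and every other listed constraint is also met.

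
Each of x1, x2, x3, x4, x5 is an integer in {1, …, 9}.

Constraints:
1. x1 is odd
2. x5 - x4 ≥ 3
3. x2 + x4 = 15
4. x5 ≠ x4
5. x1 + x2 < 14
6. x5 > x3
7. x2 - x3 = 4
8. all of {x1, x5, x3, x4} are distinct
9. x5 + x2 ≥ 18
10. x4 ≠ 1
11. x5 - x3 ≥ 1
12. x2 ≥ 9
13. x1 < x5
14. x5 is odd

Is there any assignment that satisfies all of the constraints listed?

Satisfiable

The assignment x1 = 3, x2 = 9, x3 = 5, x4 = 6, x5 = 9 works:
  constraint 2 holds since x5 - x4 = 3.
  constraint 3 holds since x2 + x4 = 15.
The rest check out directly.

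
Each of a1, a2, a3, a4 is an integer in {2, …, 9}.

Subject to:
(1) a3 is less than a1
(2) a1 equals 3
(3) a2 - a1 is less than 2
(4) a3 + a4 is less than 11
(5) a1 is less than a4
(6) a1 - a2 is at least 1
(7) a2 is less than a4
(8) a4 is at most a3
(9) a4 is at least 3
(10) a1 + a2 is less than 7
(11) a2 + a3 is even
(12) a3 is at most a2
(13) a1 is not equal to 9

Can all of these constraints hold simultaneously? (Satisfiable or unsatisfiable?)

Unsatisfiable

Constraints 1, 5, and 8 give a1 < a4, a4 ≤ a3, a3 < a1. Chaining: a1 < a4 ≤ a3 < a1, which forces a1 < a1 — impossible.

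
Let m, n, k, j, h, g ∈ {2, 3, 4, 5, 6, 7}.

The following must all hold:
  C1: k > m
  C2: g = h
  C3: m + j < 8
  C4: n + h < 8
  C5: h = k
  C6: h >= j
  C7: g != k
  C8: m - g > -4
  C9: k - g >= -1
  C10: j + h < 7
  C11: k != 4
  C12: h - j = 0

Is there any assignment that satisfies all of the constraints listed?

Unsatisfiable

From constraints 2 and 5, g = h = k, so g = k. But constraint 7 says g ≠ k. Contradiction.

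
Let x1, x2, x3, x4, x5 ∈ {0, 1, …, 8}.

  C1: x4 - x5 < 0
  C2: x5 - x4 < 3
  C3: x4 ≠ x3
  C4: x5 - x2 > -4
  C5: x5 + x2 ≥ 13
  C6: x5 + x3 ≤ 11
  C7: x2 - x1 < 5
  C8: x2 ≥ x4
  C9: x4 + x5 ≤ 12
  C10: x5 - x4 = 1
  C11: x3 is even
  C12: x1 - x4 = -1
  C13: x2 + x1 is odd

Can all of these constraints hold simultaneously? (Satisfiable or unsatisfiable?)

Satisfiable

Try x1 = 4, x2 = 7, x3 = 4, x4 = 5, x5 = 6.
Check constraint 1: x4 - x5 = -1; constraint 2: x5 - x4 = 1; constraint 4: x5 - x2 = -1. The remaining constraints are straightforward to verify.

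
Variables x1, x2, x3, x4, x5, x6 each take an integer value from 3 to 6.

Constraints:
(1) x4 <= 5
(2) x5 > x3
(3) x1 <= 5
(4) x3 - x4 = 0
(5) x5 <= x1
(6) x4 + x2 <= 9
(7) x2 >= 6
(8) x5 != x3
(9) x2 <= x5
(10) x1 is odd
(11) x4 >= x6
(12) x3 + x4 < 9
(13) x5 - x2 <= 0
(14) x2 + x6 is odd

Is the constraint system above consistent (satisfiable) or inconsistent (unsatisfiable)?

Unsatisfiable

From constraints 7 and 9: x5 ≥ x2 and x2 ≥ 6, so x5 ≥ 6. From constraints 3 and 5: x5 ≤ x1 and x1 ≤ 5, so x5 ≤ 5. But 5 < 6, so no value of x5 works.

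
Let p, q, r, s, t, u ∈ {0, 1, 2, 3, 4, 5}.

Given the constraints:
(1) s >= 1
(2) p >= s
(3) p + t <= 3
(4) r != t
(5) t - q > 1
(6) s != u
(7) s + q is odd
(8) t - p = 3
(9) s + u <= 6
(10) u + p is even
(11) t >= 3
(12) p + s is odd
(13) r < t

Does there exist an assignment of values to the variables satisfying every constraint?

Unsatisfiable

From constraints 1 and 2: p ≥ s ≥ 1. From constraint 11: t ≥ 3. Hence p + t ≥ 4. But constraint 3 requires p + t ≤ 3, and 3 < 4. Contradiction.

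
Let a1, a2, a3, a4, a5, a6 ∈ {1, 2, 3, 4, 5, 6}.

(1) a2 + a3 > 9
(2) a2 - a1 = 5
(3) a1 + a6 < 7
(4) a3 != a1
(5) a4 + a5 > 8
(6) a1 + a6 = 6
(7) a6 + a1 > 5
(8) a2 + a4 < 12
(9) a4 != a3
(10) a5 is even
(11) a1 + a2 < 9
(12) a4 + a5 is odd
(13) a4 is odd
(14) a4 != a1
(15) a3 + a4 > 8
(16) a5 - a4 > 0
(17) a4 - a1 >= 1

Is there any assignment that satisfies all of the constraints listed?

Take a1 = 1, a2 = 6, a3 = 6, a4 = 3, a5 = 6, a6 = 5. Then constraint 1: a2 + a3 = 12; constraint 2: a2 - a1 = 5, and every other listed constraint is also met.

Satisfiable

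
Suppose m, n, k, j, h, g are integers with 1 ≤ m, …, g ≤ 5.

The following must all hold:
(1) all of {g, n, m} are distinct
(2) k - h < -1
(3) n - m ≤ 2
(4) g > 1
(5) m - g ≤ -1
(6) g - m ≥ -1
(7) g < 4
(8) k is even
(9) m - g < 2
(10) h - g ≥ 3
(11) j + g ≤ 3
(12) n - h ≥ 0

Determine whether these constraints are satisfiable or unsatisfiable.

Constraints 3, 5, 10, and 12 give n − h ≥ 0, h − g ≥ 3, g − m ≥ 1, m − n ≥ -2.
Adding all 4 inequalities: the left sides telescope to 0, and the right sides sum to 0 + 3 + 1 + (-2) = 2. So 0 ≥ 2, which is false.

Unsatisfiable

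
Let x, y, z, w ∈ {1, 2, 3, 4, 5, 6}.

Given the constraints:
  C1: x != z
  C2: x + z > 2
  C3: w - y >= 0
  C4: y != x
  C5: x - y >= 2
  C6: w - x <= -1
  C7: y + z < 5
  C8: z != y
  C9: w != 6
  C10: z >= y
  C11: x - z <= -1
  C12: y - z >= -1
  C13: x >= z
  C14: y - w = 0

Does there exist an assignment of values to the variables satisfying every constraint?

Constraints 5, 11, and 12 give x − y ≥ 2, y − z ≥ -1, z − x ≥ 1.
Adding all 3 inequalities: the left sides telescope to 0, and the right sides sum to 2 + (-1) + 1 = 2. So 0 ≥ 2, which is false.

Unsatisfiable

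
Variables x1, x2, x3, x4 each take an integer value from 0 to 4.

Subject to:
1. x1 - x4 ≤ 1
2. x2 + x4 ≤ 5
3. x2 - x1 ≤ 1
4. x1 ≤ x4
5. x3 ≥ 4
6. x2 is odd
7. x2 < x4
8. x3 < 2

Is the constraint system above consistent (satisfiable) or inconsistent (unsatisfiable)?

Unsatisfiable

From constraint 5: x3 ≥ 4. From constraint 8: x3 ≤ 1. But 1 < 4, so no value of x3 works.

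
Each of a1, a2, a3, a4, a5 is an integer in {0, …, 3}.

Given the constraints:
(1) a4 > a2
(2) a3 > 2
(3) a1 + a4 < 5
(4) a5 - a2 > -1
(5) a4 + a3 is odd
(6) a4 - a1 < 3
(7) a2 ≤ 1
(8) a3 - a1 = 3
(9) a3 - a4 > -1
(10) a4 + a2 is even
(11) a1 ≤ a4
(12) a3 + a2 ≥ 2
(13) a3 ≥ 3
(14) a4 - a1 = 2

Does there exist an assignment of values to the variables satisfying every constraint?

Setting (a1, a2, a3, a4, a5) = (0, 0, 3, 2, 2) satisfies everything: constraint 3: a1 + a4 = 2; constraint 4: a5 - a2 = 2; constraint 6: a4 - a1 = 2, and the others follow.

Satisfiable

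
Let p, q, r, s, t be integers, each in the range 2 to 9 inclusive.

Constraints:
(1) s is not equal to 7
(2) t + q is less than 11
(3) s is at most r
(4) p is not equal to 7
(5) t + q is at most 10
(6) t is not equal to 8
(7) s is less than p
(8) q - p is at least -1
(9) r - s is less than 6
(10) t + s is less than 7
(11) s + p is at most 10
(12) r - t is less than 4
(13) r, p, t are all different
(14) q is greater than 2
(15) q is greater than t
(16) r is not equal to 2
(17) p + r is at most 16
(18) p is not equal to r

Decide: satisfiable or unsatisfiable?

The assignment p = 8, q = 7, r = 5, s = 2, t = 3 works:
  constraint 2 holds since t + q = 10.
  constraint 5 holds since t + q = 10.
  constraint 8 holds since q - p = -1.
The rest check out directly.

Satisfiable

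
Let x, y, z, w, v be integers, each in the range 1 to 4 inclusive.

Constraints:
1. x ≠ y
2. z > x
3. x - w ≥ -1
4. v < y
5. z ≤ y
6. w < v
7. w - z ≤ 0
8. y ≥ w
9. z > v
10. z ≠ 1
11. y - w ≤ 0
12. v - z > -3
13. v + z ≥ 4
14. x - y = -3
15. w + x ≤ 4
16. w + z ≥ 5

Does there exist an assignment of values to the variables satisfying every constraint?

Constraints 5, 6, 9, and 11 give z ≤ y, y ≤ w, w < v, v < z. Chaining: z ≤ y ≤ w < v < z, which forces z < z — impossible.

Unsatisfiable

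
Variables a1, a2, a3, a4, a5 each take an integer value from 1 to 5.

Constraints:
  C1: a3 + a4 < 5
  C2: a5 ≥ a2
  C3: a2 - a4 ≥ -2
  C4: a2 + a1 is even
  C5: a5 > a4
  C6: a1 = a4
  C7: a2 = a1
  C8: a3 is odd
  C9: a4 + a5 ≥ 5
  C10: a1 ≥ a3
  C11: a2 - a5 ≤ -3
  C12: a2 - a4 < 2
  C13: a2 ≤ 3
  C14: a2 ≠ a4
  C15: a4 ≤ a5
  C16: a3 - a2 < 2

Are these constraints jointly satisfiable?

From constraints 6 and 7, a2 = a1 = a4, so a2 = a4. But constraint 14 says a2 ≠ a4. Contradiction.

Unsatisfiable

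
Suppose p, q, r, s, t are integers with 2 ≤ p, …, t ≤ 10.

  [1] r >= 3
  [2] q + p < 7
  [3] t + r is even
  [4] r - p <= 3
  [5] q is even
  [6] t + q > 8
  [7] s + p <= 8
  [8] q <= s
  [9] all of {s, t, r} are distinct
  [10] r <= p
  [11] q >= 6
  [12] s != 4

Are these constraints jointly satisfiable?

Unsatisfiable

From constraints 8 and 11: s ≥ q ≥ 6. From constraints 1 and 10: p ≥ r ≥ 3. Hence s + p ≥ 9. But constraint 7 requires s + p ≤ 8, and 8 < 9. Contradiction.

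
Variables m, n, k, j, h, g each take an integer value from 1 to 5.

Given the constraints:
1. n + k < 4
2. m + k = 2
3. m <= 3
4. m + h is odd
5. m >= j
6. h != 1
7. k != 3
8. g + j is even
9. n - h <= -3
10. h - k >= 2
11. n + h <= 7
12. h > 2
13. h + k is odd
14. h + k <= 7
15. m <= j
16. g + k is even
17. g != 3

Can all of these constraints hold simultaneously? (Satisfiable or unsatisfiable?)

Satisfiable

Setting (m, n, k, j, h, g) = (1, 1, 1, 1, 4, 1) satisfies everything: constraint 1: n + k = 2; constraint 2: m + k = 2, and the others follow.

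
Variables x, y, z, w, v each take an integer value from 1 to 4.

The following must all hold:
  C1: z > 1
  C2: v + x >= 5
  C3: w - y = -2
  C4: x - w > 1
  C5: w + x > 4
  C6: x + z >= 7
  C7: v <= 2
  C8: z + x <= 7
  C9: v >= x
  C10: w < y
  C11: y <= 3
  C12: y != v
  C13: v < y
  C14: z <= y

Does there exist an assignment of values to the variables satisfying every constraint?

Unsatisfiable

From constraints 7 and 9: x ≤ v ≤ 2. From constraints 11 and 14: z ≤ y ≤ 3. Hence x + z ≤ 5. But constraint 6 requires x + z ≥ 7, and 7 > 5. Contradiction.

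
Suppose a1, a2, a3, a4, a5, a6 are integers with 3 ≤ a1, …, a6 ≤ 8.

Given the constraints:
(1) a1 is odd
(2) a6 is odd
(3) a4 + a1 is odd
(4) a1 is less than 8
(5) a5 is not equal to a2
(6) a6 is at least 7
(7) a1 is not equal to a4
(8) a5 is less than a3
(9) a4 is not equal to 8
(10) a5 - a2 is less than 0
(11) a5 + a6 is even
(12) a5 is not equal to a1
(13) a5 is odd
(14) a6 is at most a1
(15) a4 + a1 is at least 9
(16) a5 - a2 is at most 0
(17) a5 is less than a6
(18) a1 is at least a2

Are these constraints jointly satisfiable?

Satisfiable

One satisfying assignment is a1 = 7, a2 = 4, a3 = 7, a4 = 4, a5 = 3, a6 = 7.
For the less obvious constraints — constraint 10: a5 - a2 = -1; constraint 15: a4 + a1 = 11; constraint 16: a5 - a2 = -1 — and the others hold by inspection.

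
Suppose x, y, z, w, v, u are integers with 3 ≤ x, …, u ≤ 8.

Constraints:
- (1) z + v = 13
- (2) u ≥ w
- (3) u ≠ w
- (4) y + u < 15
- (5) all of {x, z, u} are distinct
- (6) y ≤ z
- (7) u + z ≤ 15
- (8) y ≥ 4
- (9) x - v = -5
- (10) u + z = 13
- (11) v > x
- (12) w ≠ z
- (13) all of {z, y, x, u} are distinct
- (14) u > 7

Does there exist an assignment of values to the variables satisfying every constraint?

Satisfiable

One satisfying assignment is x = 3, y = 4, z = 5, w = 6, v = 8, u = 8.
For the less obvious constraints — constraint 1: z + v = 13; constraint 4: y + u = 12; constraint 7: u + z = 13 — and the others hold by inspection.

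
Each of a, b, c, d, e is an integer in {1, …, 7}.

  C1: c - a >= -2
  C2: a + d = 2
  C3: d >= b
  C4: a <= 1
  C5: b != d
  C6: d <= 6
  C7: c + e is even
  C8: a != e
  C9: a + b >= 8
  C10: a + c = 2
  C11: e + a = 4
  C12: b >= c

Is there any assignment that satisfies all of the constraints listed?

From constraint 4: a ≤ 1. From constraints 3 and 6: b ≤ d ≤ 6. Hence a + b ≤ 7. But constraint 9 requires a + b ≥ 8, and 8 > 7. Contradiction.

Unsatisfiable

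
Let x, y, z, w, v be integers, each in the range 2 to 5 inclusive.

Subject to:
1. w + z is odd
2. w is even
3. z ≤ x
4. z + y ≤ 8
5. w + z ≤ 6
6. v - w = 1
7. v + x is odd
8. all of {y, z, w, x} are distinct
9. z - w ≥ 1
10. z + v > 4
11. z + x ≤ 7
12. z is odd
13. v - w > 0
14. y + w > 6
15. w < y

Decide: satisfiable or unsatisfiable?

One satisfying assignment is x = 4, y = 5, z = 3, w = 2, v = 3.
For the less obvious constraints — constraint 4: z + y = 8; constraint 5: w + z = 5 — and the others hold by inspection.

Satisfiable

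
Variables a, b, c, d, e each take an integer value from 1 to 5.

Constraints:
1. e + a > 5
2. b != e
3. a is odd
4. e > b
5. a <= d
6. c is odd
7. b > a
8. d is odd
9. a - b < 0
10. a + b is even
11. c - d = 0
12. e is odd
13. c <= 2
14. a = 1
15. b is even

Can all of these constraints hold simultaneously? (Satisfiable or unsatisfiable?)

Unsatisfiable

Constraint 3 makes a odd and constraint 15 makes b even, so a + b must be odd. Constraint 10 says a + b is even — contradiction.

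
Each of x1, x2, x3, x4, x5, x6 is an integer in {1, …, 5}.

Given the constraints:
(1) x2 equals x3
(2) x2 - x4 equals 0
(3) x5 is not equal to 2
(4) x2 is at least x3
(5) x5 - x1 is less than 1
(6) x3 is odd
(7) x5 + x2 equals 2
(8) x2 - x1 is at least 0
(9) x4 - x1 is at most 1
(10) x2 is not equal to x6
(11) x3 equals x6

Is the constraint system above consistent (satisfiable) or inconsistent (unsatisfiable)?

Unsatisfiable

From constraints 1 and 11, x2 = x3 = x6, so x2 = x6. But constraint 10 says x2 ≠ x6. Contradiction.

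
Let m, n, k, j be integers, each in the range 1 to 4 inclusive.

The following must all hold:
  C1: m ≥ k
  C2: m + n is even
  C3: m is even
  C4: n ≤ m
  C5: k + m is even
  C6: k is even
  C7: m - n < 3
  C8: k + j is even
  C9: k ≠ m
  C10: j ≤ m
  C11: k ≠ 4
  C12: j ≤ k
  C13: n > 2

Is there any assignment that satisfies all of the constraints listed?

Satisfiable

The assignment m = 4, n = 4, k = 2, j = 2 works:
  constraint 2 holds since m + n = 8 is even.
  constraint 7 holds since m - n = 0.
The rest check out directly.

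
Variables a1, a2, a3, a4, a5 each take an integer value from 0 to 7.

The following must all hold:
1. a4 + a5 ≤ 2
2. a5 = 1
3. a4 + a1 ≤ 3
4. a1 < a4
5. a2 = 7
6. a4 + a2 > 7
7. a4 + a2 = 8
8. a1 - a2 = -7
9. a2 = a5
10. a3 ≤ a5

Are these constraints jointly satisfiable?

Constraint 5 fixes a2 = 7 and constraint 2 fixes a5 = 1, but constraint 9 requires a2 = a5. Since 7 ≠ 1, contradiction.

Unsatisfiable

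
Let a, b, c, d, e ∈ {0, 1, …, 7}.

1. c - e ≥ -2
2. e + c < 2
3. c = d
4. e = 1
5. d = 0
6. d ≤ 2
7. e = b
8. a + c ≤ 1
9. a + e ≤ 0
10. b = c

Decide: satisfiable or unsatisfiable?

Unsatisfiable

Constraint 4 fixes e = 1 and constraint 5 fixes d = 0. Constraints 3, 7, and 10 give e = b = c = d, so e = d. But 1 ≠ 0 — contradiction.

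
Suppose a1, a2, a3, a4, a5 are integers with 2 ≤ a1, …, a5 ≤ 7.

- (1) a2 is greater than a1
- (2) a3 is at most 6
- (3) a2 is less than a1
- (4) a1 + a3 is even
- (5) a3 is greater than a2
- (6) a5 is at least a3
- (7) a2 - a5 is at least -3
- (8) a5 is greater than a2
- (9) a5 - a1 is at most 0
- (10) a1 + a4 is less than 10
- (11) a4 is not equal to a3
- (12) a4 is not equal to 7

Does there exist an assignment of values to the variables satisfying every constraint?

Unsatisfiable

Constraints 1, 5, 6, and 9 give a3 ≤ a5, a5 ≤ a1, a1 < a2, a2 < a3. Chaining: a3 ≤ a5 ≤ a1 < a2 < a3, which forces a3 < a3 — impossible.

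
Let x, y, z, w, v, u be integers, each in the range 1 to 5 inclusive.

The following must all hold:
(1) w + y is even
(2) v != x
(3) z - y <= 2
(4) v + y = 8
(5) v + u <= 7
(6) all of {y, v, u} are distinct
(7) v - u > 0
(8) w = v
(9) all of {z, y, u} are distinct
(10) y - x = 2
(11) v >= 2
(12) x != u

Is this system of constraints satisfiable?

One satisfying assignment is x = 1, y = 3, z = 5, w = 5, v = 5, u = 2.
For the less obvious constraints — constraint 3: z - y = 2; constraint 4: v + y = 8; constraint 5: v + u = 7 — and the others hold by inspection.

Satisfiable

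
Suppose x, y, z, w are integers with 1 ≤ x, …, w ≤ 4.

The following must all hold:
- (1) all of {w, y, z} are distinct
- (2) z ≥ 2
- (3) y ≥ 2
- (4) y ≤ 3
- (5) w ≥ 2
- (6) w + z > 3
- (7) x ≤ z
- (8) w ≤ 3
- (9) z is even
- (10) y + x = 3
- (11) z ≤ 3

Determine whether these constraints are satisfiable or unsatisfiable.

Constraints 2, 3, 4, 5, 8, and 11 confine each of w, y, z to the 2 values {2, 3}.
Constraint 1 requires all 3 of them to be distinct, but only 2 values are available — impossible by the pigeonhole principle.

Unsatisfiable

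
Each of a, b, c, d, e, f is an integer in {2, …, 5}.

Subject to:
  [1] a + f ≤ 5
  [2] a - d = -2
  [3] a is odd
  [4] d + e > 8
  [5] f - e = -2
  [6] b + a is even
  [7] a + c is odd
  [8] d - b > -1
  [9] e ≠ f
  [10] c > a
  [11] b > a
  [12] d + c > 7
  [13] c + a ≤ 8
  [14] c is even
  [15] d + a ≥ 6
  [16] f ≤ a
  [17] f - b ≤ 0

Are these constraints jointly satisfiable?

Satisfiable

Take a = 3, b = 5, c = 4, d = 5, e = 4, f = 2. Then constraint 1: a + f = 5; constraint 2: a - d = -2, and every other listed constraint is also met.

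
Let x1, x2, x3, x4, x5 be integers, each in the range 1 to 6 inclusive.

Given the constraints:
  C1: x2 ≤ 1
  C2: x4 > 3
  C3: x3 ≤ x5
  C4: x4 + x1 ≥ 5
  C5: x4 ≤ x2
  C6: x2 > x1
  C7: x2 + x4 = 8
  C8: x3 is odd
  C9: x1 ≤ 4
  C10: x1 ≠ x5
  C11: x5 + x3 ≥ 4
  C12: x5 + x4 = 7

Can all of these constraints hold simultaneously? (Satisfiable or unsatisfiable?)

From constraint 2: x4 ≥ 4. From constraints 1 and 5: x4 ≤ x2 and x2 ≤ 1, so x4 ≤ 1. But 1 < 4, so no value of x4 works.

Unsatisfiable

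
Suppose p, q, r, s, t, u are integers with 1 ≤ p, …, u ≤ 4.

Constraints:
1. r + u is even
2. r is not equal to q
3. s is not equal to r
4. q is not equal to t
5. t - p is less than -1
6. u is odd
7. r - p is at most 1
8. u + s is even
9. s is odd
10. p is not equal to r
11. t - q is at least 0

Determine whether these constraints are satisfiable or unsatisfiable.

Satisfiable

One satisfying assignment is p = 4, q = 1, r = 3, s = 1, t = 2, u = 1.
For the less obvious constraints — constraint 5: t - p = -2; constraint 7: r - p = -1 — and the others hold by inspection.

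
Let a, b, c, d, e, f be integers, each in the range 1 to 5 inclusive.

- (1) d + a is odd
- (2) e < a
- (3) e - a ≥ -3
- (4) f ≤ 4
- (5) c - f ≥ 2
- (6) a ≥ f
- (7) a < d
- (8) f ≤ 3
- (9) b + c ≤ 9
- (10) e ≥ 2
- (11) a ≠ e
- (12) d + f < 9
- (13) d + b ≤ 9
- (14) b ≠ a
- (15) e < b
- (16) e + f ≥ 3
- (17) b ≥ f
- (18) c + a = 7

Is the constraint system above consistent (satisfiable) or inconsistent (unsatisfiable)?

One satisfying assignment is a = 4, b = 3, c = 3, d = 5, e = 2, f = 1.
For the less obvious constraints — constraint 3: e - a = -2; constraint 5: c - f = 2 — and the others hold by inspection.

Satisfiable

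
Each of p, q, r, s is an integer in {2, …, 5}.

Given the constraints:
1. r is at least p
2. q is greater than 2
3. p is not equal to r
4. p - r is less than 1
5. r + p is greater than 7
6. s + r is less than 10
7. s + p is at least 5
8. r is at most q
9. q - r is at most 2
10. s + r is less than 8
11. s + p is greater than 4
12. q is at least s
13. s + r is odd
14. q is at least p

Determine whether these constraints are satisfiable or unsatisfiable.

Try p = 4, q = 5, r = 5, s = 2.
Check constraint 4: p - r = -1; constraint 5: r + p = 9. The remaining constraints are straightforward to verify.

Satisfiable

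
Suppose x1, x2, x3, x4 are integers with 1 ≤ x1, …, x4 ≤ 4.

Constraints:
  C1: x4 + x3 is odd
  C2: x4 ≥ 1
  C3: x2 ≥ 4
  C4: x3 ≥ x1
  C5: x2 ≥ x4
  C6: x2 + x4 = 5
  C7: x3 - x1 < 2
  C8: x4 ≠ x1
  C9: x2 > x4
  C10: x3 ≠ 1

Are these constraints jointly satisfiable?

Satisfiable

Setting (x1, x2, x3, x4) = (4, 4, 4, 1) satisfies everything: constraint 6: x2 + x4 = 5; constraint 7: x3 - x1 = 0, and the others follow.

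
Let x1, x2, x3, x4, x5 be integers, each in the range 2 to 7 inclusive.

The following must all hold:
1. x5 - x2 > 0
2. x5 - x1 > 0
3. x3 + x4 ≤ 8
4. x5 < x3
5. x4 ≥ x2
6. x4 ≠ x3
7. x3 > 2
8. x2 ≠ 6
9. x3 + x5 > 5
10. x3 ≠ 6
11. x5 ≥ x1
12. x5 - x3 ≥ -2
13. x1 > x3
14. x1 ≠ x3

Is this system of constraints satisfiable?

Unsatisfiable

Constraints 2, 4, and 13 give x5 < x3, x3 < x1, x1 < x5. Chaining: x5 < x3 < x1 < x5, which forces x5 < x5 — impossible.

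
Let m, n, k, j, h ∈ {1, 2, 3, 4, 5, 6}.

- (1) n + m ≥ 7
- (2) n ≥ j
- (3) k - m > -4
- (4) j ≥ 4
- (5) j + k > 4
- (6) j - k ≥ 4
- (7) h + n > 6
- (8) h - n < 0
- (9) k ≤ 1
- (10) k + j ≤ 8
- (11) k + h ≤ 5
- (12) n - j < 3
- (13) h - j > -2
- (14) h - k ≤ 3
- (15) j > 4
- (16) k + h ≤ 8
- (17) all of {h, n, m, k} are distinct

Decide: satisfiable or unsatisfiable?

Satisfiable

Try m = 2, n = 5, k = 1, j = 5, h = 4.
Check constraint 1: n + m = 7; constraint 3: k - m = -1; constraint 5: j + k = 6. The remaining constraints are straightforward to verify.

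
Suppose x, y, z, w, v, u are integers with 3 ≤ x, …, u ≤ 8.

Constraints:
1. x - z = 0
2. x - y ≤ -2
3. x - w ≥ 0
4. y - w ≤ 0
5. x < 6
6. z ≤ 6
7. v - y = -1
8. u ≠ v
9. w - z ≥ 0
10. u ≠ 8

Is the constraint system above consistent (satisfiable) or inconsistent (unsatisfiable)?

Unsatisfiable

Constraints 2, 3, and 4 give y − x ≥ 2, x − w ≥ 0, w − y ≥ 0.
Adding all 3 inequalities: the left sides telescope to 0, and the right sides sum to 2 + 0 + 0 = 2. So 0 ≥ 2, which is false.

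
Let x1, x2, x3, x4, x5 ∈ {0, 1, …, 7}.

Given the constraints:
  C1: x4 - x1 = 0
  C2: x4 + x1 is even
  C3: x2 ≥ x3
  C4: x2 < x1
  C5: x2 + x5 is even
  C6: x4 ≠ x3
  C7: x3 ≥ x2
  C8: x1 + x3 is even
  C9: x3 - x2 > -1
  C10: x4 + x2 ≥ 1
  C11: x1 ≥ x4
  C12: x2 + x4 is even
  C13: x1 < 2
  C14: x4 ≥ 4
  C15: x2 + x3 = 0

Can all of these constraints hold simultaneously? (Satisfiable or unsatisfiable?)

From constraints 11 and 14: x1 ≥ x4 and x4 ≥ 4, so x1 ≥ 4. From constraint 13: x1 ≤ 1. But 1 < 4, so no value of x1 works.

Unsatisfiable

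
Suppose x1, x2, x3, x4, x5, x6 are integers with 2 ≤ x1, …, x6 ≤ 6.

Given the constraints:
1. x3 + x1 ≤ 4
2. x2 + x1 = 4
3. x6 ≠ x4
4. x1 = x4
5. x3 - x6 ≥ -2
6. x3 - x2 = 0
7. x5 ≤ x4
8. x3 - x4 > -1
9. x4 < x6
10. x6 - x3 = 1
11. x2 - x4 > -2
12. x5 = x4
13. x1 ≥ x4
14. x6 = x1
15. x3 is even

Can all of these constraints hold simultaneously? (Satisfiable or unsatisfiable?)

Unsatisfiable

From constraints 4 and 14, x6 = x1 = x4, so x6 = x4. But constraint 3 says x6 ≠ x4. Contradiction.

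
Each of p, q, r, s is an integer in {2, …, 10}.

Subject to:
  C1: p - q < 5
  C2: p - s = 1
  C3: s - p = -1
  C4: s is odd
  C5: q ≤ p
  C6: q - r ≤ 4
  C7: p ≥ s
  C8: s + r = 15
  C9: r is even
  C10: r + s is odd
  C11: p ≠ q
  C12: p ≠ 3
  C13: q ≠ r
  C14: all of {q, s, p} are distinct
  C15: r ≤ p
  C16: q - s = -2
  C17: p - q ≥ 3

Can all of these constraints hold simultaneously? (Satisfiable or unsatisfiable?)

One satisfying assignment is p = 10, q = 7, r = 6, s = 9.
For the less obvious constraints — constraint 1: p - q = 3; constraint 2: p - s = 1 — and the others hold by inspection.

Satisfiable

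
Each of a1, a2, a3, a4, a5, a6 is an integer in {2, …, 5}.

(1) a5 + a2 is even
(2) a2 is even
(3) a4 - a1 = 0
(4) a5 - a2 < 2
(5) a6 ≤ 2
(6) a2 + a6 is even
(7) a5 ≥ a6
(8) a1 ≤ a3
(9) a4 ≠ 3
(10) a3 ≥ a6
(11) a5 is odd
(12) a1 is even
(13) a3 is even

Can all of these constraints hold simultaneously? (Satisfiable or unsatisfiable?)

Constraint 11 makes a5 odd and constraint 2 makes a2 even, so a5 + a2 must be odd. Constraint 1 says a5 + a2 is even — contradiction.

Unsatisfiable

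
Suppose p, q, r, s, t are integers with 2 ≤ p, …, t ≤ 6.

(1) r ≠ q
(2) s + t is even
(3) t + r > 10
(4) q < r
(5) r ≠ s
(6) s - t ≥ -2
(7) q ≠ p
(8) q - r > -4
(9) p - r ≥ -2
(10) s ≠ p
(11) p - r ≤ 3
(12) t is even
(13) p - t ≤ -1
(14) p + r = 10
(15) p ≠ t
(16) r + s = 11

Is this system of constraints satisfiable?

One satisfying assignment is p = 5, q = 3, r = 5, s = 6, t = 6.
For the less obvious constraints — constraint 3: t + r = 11; constraint 6: s - t = 0 — and the others hold by inspection.

Satisfiable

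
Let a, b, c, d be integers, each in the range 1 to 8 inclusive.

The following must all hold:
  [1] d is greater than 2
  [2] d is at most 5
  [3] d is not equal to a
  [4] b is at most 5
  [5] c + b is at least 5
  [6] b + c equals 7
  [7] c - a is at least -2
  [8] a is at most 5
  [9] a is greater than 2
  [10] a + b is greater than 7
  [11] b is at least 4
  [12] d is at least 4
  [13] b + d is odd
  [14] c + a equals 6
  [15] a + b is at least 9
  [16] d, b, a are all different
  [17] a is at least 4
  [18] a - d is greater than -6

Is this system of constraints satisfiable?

Constraints 2, 4, 8, 11, 12, and 17 confine each of d, b, a to the 2 values {4, 5}.
Constraint 16 requires all 3 of them to be distinct, but only 2 values are available — impossible by the pigeonhole principle.

Unsatisfiable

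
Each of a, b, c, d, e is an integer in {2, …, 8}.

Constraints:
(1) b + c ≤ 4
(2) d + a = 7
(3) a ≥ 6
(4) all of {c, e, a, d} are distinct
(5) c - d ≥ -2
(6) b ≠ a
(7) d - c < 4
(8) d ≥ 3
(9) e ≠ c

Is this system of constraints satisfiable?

From constraint 8: d ≥ 3. From constraint 3: a ≥ 6. Hence d + a ≥ 9. But constraint 2 requires d + a = 7, and 7 < 9. Contradiction.

Unsatisfiable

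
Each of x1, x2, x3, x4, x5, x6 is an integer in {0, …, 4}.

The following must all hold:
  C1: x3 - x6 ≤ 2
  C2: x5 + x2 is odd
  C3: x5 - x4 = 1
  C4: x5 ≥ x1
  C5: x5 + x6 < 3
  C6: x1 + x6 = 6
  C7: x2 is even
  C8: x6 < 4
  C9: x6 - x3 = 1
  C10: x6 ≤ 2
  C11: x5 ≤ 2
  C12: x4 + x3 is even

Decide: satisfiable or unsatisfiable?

Unsatisfiable

From constraints 4 and 11: x1 ≤ x5 ≤ 2. From constraint 10: x6 ≤ 2. Hence x1 + x6 ≤ 4. But constraint 6 requires x1 + x6 = 6, and 6 > 4. Contradiction.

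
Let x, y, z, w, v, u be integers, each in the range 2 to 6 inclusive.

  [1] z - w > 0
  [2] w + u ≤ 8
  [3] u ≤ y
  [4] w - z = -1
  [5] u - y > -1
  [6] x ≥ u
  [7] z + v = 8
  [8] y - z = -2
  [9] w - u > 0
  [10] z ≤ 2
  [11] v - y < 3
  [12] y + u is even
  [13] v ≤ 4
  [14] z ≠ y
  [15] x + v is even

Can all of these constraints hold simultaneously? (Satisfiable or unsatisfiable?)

Unsatisfiable

From constraint 10: z ≤ 2. From constraint 13: v ≤ 4. Hence z + v ≤ 6. But constraint 7 requires z + v = 8, and 8 > 6. Contradiction.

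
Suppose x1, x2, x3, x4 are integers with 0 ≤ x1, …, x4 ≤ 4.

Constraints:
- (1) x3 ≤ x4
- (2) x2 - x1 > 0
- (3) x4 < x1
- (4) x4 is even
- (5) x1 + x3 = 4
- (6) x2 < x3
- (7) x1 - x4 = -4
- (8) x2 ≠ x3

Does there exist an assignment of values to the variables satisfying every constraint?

Constraints 1, 2, 3, and 6 give x2 < x3, x3 ≤ x4, x4 < x1, x1 < x2. Chaining: x2 < x3 ≤ x4 < x1 < x2, which forces x2 < x2 — impossible.

Unsatisfiable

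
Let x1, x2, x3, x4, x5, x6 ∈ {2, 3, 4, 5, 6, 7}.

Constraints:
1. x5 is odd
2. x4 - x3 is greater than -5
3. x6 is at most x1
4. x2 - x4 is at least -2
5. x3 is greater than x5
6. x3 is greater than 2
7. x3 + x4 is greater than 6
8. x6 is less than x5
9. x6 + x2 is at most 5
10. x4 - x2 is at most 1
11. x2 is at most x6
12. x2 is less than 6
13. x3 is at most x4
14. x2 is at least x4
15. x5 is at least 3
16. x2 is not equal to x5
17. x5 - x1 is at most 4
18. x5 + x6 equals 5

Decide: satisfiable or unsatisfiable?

Unsatisfiable

Constraints 5, 8, 11, 13, and 14 give x2 ≤ x6, x6 < x5, x5 < x3, x3 ≤ x4, x4 ≤ x2. Chaining: x2 ≤ x6 < x5 < x3 ≤ x4 ≤ x2, which forces x2 < x2 — impossible.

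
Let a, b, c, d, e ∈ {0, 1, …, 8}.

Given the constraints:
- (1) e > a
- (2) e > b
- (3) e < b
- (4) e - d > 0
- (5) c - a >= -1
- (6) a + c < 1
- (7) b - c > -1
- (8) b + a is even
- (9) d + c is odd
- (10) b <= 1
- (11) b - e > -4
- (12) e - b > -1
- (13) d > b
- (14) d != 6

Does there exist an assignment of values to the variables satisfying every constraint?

Unsatisfiable

Constraints 3, 4, and 13 give b < d, d < e, e < b. Chaining: b < d < e < b, which forces b < b — impossible.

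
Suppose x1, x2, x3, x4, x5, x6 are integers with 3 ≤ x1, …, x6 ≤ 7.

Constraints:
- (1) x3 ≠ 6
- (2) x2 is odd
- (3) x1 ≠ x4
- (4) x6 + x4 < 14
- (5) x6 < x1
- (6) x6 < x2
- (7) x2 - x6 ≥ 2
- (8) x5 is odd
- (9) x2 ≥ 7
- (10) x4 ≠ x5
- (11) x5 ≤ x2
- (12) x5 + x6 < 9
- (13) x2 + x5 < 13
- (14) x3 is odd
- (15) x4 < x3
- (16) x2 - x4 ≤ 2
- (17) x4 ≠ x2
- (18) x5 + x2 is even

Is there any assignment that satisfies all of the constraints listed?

One satisfying assignment is x1 = 7, x2 = 7, x3 = 7, x4 = 6, x5 = 3, x6 = 5.
For the less obvious constraints — constraint 4: x6 + x4 = 11; constraint 7: x2 - x6 = 2 — and the others hold by inspection.

Satisfiable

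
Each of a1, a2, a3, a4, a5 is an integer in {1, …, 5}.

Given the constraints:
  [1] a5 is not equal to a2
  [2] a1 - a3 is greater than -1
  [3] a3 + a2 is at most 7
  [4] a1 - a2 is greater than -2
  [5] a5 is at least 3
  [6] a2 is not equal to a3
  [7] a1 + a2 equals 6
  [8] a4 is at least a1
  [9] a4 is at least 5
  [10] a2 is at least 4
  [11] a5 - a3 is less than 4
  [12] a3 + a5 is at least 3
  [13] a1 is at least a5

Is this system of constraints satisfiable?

Unsatisfiable

From constraints 5 and 13: a1 ≥ a5 ≥ 3. From constraint 10: a2 ≥ 4. Hence a1 + a2 ≥ 7. But constraint 7 requires a1 + a2 = 6, and 6 < 7. Contradiction.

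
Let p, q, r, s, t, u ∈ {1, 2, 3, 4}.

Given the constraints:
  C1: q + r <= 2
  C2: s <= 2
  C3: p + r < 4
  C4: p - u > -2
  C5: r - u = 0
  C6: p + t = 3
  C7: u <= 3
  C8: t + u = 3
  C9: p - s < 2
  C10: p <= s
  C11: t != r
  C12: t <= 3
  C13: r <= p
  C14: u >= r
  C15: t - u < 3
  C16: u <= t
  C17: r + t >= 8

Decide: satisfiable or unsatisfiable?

Unsatisfiable

From constraints 7 and 14: r ≤ u ≤ 3. From constraint 12: t ≤ 3. Hence r + t ≤ 6. But constraint 17 requires r + t ≥ 8, and 8 > 6. Contradiction.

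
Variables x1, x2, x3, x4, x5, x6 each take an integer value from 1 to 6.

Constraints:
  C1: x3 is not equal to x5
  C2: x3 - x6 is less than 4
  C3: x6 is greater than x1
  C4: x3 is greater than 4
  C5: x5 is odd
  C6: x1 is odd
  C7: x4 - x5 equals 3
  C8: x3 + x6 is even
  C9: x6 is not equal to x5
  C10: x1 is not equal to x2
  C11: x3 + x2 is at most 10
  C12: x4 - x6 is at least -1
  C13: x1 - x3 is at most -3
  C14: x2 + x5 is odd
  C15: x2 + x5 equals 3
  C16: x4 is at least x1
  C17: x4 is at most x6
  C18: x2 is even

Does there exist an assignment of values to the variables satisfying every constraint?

Satisfiable

Take x1 = 1, x2 = 2, x3 = 6, x4 = 4, x5 = 1, x6 = 4. Then constraint 2: x3 - x6 = 2; constraint 7: x4 - x5 = 3, and every other listed constraint is also met.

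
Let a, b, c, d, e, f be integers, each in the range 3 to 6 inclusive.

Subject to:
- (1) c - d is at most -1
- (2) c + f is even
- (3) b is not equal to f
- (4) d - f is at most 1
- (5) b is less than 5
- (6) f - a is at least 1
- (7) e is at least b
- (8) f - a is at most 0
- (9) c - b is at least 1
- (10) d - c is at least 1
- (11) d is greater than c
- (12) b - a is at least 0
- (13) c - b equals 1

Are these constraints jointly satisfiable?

Unsatisfiable

Constraints 1, 4, 8, 9, and 12 give b − a ≥ 0, a − f ≥ 0, f − d ≥ -1, d − c ≥ 1, c − b ≥ 1.
Adding all 5 inequalities: the left sides telescope to 0, and the right sides sum to 0 + 0 + (-1) + 1 + 1 = 1. So 0 ≥ 1, which is false.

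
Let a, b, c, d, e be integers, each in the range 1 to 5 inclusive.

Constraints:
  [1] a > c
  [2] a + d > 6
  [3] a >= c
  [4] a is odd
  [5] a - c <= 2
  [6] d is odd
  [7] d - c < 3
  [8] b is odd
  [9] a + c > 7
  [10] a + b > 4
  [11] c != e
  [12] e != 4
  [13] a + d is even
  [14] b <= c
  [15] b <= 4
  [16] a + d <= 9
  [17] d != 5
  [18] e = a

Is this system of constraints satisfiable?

Satisfiable

The assignment a = 5, b = 1, c = 3, d = 3, e = 5 works:
  constraint 2 holds since a + d = 8.
  constraint 5 holds since a - c = 2.
  constraint 7 holds since d - c = 0.
The rest check out directly.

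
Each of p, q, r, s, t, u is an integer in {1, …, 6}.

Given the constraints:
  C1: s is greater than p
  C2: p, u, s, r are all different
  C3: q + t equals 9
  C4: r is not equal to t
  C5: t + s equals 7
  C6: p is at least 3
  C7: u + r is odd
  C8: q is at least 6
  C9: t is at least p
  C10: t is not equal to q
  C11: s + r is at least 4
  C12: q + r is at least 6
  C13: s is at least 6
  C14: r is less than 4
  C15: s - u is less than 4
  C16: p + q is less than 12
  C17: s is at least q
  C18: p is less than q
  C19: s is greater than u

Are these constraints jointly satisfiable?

Unsatisfiable

From constraints 6 and 9: t ≥ p ≥ 3. From constraints 8 and 17: s ≥ q ≥ 6. Hence t + s ≥ 9. But constraint 5 requires t + s = 7, and 7 < 9. Contradiction.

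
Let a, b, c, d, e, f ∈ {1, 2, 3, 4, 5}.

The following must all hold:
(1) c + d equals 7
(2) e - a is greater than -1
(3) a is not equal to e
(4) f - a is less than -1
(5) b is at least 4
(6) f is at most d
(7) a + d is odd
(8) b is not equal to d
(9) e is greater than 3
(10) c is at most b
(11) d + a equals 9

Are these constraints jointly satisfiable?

Satisfiable

Take a = 4, b = 4, c = 2, d = 5, e = 5, f = 1. Then constraint 1: c + d = 7; constraint 2: e - a = 1, and every other listed constraint is also met.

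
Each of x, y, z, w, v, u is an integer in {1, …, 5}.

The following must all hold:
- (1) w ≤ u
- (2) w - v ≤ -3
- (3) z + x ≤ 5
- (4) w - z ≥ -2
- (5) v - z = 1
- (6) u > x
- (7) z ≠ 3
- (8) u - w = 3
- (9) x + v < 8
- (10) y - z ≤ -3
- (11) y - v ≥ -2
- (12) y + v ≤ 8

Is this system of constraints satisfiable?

Constraints 2, 4, 10, and 11 give v − w ≥ 3, w − z ≥ -2, z − y ≥ 3, y − v ≥ -2.
Adding all 4 inequalities: the left sides telescope to 0, and the right sides sum to 3 + (-2) + 3 + (-2) = 2. So 0 ≥ 2, which is false.

Unsatisfiable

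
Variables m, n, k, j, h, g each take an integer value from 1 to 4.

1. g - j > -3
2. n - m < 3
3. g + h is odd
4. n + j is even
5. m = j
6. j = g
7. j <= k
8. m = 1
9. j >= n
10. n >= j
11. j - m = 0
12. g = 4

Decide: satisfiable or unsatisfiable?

Unsatisfiable

Constraint 8 fixes m = 1 and constraint 12 fixes g = 4. Constraints 5 and 6 give m = j = g, so m = g. But 1 ≠ 4 — contradiction.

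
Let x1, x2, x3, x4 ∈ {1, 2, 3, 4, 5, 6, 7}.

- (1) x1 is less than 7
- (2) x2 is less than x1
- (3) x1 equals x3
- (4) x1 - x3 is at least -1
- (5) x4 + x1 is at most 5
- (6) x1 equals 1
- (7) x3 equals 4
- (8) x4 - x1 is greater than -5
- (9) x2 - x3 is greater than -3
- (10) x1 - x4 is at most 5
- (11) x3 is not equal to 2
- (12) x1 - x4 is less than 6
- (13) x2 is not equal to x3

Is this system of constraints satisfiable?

Unsatisfiable

Constraint 6 fixes x1 = 1 and constraint 7 fixes x3 = 4, but constraint 3 requires x1 = x3. Since 1 ≠ 4, contradiction.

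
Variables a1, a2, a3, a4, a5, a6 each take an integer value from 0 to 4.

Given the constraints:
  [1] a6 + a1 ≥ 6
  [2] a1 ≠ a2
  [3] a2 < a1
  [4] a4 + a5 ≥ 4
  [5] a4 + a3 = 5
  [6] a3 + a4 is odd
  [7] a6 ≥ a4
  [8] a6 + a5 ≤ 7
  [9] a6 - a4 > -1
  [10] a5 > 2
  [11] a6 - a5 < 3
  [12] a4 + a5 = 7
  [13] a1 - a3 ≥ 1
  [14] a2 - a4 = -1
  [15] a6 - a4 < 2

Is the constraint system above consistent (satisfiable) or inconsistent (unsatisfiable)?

Try a1 = 4, a2 = 3, a3 = 1, a4 = 4, a5 = 3, a6 = 4.
Check constraint 1: a6 + a1 = 8; constraint 4: a4 + a5 = 7; constraint 5: a4 + a3 = 5. The remaining constraints are straightforward to verify.

Satisfiable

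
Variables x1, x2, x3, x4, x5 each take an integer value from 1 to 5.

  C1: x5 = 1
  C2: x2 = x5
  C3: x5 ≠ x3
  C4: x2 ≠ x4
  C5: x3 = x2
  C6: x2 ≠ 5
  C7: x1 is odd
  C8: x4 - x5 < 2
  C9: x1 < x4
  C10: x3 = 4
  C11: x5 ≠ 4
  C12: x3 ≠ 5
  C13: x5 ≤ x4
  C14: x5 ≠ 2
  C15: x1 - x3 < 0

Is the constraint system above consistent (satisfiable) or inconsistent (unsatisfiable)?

Unsatisfiable

Constraint 10 fixes x3 = 4 and constraint 1 fixes x5 = 1. Constraints 2 and 5 give x3 = x2 = x5, so x3 = x5. But 4 ≠ 1 — contradiction.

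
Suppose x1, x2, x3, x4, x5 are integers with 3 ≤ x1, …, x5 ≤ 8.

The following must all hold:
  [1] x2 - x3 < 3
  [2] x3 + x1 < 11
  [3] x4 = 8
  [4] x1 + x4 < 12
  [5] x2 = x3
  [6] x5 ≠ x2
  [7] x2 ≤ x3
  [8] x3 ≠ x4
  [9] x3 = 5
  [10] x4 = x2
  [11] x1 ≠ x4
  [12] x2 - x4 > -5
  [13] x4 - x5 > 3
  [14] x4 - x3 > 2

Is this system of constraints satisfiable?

Constraint 3 fixes x4 = 8 and constraint 9 fixes x3 = 5. Constraints 5 and 10 give x4 = x2 = x3, so x4 = x3. But 8 ≠ 5 — contradiction.

Unsatisfiable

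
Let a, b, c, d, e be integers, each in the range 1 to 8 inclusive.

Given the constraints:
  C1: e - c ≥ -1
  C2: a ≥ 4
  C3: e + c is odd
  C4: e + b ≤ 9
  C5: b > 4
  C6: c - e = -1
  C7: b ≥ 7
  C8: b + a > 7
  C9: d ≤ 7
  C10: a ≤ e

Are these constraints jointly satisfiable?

Unsatisfiable

From constraints 2 and 10: e ≥ a ≥ 4. From constraint 7: b ≥ 7. Hence e + b ≥ 11. But constraint 4 requires e + b ≤ 9, and 9 < 11. Contradiction.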